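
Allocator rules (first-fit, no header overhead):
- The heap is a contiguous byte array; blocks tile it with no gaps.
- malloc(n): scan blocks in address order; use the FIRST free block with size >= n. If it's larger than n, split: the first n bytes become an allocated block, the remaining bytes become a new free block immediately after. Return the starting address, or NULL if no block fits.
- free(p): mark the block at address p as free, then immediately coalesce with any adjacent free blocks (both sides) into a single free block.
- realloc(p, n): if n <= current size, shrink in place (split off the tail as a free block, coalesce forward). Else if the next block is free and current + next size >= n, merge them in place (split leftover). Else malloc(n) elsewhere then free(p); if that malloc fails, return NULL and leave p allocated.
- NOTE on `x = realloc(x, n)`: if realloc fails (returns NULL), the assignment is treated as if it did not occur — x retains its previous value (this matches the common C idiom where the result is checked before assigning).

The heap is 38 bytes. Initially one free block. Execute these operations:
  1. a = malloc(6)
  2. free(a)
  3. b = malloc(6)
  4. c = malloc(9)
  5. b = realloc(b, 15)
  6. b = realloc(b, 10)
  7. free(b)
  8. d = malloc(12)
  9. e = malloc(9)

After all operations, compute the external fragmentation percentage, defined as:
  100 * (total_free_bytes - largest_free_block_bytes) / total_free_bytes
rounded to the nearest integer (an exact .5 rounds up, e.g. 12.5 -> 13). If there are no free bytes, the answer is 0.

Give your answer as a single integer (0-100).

Op 1: a = malloc(6) -> a = 0; heap: [0-5 ALLOC][6-37 FREE]
Op 2: free(a) -> (freed a); heap: [0-37 FREE]
Op 3: b = malloc(6) -> b = 0; heap: [0-5 ALLOC][6-37 FREE]
Op 4: c = malloc(9) -> c = 6; heap: [0-5 ALLOC][6-14 ALLOC][15-37 FREE]
Op 5: b = realloc(b, 15) -> b = 15; heap: [0-5 FREE][6-14 ALLOC][15-29 ALLOC][30-37 FREE]
Op 6: b = realloc(b, 10) -> b = 15; heap: [0-5 FREE][6-14 ALLOC][15-24 ALLOC][25-37 FREE]
Op 7: free(b) -> (freed b); heap: [0-5 FREE][6-14 ALLOC][15-37 FREE]
Op 8: d = malloc(12) -> d = 15; heap: [0-5 FREE][6-14 ALLOC][15-26 ALLOC][27-37 FREE]
Op 9: e = malloc(9) -> e = 27; heap: [0-5 FREE][6-14 ALLOC][15-26 ALLOC][27-35 ALLOC][36-37 FREE]
Free blocks: [6 2] total_free=8 largest=6 -> 100*(8-6)/8 = 200/8 = 25

Answer: 25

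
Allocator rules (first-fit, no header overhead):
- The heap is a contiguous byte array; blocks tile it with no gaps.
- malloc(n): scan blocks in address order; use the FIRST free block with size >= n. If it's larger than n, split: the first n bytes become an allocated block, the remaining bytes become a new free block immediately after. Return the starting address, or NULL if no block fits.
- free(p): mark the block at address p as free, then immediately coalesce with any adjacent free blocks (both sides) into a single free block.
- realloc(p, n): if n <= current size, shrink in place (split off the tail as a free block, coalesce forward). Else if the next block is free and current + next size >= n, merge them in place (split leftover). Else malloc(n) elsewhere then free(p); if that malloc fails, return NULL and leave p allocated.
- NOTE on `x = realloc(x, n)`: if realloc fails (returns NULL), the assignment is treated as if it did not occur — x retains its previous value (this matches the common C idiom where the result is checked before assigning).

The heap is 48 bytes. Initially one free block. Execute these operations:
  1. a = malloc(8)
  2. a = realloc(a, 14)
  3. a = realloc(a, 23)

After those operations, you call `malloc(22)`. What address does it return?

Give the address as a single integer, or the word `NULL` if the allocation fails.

Answer: 23

Derivation:
Op 1: a = malloc(8) -> a = 0; heap: [0-7 ALLOC][8-47 FREE]
Op 2: a = realloc(a, 14) -> a = 0; heap: [0-13 ALLOC][14-47 FREE]
Op 3: a = realloc(a, 23) -> a = 0; heap: [0-22 ALLOC][23-47 FREE]
malloc(22): first-fit scan over [0-22 ALLOC][23-47 FREE] -> 23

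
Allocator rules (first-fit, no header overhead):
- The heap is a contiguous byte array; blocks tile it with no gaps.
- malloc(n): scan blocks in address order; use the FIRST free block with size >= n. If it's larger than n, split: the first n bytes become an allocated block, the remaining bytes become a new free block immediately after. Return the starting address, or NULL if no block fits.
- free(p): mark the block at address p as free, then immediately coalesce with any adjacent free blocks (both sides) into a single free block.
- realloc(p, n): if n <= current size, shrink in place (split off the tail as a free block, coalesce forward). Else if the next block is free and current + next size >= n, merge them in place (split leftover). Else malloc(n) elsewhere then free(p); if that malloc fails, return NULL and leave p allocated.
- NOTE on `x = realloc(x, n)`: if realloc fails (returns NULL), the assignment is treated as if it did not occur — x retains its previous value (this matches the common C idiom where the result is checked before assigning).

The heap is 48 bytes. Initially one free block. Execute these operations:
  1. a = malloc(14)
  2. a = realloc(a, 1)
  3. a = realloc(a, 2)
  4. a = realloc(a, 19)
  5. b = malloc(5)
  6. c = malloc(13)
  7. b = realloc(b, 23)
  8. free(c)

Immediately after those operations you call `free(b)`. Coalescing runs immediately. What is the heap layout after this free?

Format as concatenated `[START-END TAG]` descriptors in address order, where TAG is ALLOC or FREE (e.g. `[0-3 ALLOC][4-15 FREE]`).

Answer: [0-18 ALLOC][19-47 FREE]

Derivation:
Op 1: a = malloc(14) -> a = 0; heap: [0-13 ALLOC][14-47 FREE]
Op 2: a = realloc(a, 1) -> a = 0; heap: [0-0 ALLOC][1-47 FREE]
Op 3: a = realloc(a, 2) -> a = 0; heap: [0-1 ALLOC][2-47 FREE]
Op 4: a = realloc(a, 19) -> a = 0; heap: [0-18 ALLOC][19-47 FREE]
Op 5: b = malloc(5) -> b = 19; heap: [0-18 ALLOC][19-23 ALLOC][24-47 FREE]
Op 6: c = malloc(13) -> c = 24; heap: [0-18 ALLOC][19-23 ALLOC][24-36 ALLOC][37-47 FREE]
Op 7: b = realloc(b, 23) -> NULL (b unchanged); heap: [0-18 ALLOC][19-23 ALLOC][24-36 ALLOC][37-47 FREE]
Op 8: free(c) -> (freed c); heap: [0-18 ALLOC][19-23 ALLOC][24-47 FREE]
free(b): b = 19 -> block [19-23 ALLOC]; mark free, coalesce with adjacent free neighbors -> [0-18 ALLOC][19-47 FREE]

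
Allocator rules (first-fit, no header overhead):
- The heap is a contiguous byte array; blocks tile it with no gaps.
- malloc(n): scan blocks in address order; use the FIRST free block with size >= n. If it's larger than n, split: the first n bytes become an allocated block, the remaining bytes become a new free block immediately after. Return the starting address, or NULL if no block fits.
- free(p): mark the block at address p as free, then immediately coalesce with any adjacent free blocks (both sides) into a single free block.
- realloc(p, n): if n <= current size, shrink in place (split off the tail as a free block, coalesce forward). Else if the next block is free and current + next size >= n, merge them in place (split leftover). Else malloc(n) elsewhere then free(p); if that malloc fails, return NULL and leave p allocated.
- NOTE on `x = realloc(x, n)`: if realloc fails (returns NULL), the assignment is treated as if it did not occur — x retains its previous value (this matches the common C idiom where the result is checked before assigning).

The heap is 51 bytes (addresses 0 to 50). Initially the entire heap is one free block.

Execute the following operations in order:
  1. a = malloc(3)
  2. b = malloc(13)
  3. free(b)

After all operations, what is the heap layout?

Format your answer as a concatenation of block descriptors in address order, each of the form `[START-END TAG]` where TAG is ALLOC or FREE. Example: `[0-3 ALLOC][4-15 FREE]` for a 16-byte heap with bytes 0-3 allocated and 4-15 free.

Op 1: a = malloc(3) -> a = 0; heap: [0-2 ALLOC][3-50 FREE]
Op 2: b = malloc(13) -> b = 3; heap: [0-2 ALLOC][3-15 ALLOC][16-50 FREE]
Op 3: free(b) -> (freed b); heap: [0-2 ALLOC][3-50 FREE]

Answer: [0-2 ALLOC][3-50 FREE]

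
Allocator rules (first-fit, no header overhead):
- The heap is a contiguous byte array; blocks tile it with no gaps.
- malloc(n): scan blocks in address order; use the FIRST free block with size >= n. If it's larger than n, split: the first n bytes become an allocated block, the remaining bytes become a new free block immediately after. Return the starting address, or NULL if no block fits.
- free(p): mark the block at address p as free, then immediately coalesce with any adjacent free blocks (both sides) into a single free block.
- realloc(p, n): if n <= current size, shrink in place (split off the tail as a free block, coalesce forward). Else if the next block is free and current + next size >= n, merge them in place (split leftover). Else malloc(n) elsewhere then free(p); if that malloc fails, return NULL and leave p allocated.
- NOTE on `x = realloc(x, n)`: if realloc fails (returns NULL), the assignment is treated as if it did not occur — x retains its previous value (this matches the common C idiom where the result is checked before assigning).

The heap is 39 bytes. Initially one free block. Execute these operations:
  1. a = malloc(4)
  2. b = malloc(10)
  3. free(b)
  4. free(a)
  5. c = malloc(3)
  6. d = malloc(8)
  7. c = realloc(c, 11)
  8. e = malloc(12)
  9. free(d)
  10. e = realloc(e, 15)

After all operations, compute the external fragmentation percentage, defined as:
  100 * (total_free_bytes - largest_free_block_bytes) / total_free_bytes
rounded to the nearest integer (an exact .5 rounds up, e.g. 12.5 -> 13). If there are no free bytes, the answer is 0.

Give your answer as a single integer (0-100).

Op 1: a = malloc(4) -> a = 0; heap: [0-3 ALLOC][4-38 FREE]
Op 2: b = malloc(10) -> b = 4; heap: [0-3 ALLOC][4-13 ALLOC][14-38 FREE]
Op 3: free(b) -> (freed b); heap: [0-3 ALLOC][4-38 FREE]
Op 4: free(a) -> (freed a); heap: [0-38 FREE]
Op 5: c = malloc(3) -> c = 0; heap: [0-2 ALLOC][3-38 FREE]
Op 6: d = malloc(8) -> d = 3; heap: [0-2 ALLOC][3-10 ALLOC][11-38 FREE]
Op 7: c = realloc(c, 11) -> c = 11; heap: [0-2 FREE][3-10 ALLOC][11-21 ALLOC][22-38 FREE]
Op 8: e = malloc(12) -> e = 22; heap: [0-2 FREE][3-10 ALLOC][11-21 ALLOC][22-33 ALLOC][34-38 FREE]
Op 9: free(d) -> (freed d); heap: [0-10 FREE][11-21 ALLOC][22-33 ALLOC][34-38 FREE]
Op 10: e = realloc(e, 15) -> e = 22; heap: [0-10 FREE][11-21 ALLOC][22-36 ALLOC][37-38 FREE]
Free blocks: [11 2] total_free=13 largest=11 -> 100*(13-11)/13 = 200/13 ≈ 15.385 -> rounds to 15

Answer: 15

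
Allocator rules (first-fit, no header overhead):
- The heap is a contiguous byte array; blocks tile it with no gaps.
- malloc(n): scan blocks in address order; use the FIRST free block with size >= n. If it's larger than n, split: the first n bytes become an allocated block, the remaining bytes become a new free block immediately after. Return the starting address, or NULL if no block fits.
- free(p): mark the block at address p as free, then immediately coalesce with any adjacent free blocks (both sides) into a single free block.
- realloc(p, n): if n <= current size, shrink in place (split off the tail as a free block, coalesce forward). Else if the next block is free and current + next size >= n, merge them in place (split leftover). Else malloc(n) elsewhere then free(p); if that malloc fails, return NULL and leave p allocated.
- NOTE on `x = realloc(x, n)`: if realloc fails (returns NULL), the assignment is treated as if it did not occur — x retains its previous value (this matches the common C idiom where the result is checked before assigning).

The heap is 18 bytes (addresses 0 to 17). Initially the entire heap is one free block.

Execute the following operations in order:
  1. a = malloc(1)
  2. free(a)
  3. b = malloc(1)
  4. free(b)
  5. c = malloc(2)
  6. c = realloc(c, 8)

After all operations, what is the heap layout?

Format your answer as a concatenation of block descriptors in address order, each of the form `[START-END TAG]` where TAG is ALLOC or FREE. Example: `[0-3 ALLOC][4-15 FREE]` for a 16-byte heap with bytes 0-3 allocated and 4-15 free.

Op 1: a = malloc(1) -> a = 0; heap: [0-0 ALLOC][1-17 FREE]
Op 2: free(a) -> (freed a); heap: [0-17 FREE]
Op 3: b = malloc(1) -> b = 0; heap: [0-0 ALLOC][1-17 FREE]
Op 4: free(b) -> (freed b); heap: [0-17 FREE]
Op 5: c = malloc(2) -> c = 0; heap: [0-1 ALLOC][2-17 FREE]
Op 6: c = realloc(c, 8) -> c = 0; heap: [0-7 ALLOC][8-17 FREE]

Answer: [0-7 ALLOC][8-17 FREE]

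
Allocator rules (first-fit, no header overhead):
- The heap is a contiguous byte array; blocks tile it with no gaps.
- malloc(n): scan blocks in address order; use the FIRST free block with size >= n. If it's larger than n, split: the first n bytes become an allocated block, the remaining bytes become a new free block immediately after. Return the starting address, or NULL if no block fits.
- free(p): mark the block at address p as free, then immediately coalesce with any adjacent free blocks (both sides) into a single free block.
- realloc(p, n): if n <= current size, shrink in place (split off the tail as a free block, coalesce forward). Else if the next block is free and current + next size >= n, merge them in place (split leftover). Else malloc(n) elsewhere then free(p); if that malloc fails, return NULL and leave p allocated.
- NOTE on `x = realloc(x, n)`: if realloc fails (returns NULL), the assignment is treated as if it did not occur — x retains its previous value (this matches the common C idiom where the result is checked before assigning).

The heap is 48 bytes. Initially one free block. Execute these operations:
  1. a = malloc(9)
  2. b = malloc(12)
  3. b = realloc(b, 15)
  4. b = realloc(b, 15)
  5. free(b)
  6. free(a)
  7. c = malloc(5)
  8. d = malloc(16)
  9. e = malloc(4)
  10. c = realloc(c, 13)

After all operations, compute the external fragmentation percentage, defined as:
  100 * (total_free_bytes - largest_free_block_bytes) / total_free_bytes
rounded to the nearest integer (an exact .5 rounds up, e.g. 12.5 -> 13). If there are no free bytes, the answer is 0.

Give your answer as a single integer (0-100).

Answer: 33

Derivation:
Op 1: a = malloc(9) -> a = 0; heap: [0-8 ALLOC][9-47 FREE]
Op 2: b = malloc(12) -> b = 9; heap: [0-8 ALLOC][9-20 ALLOC][21-47 FREE]
Op 3: b = realloc(b, 15) -> b = 9; heap: [0-8 ALLOC][9-23 ALLOC][24-47 FREE]
Op 4: b = realloc(b, 15) -> b = 9; heap: [0-8 ALLOC][9-23 ALLOC][24-47 FREE]
Op 5: free(b) -> (freed b); heap: [0-8 ALLOC][9-47 FREE]
Op 6: free(a) -> (freed a); heap: [0-47 FREE]
Op 7: c = malloc(5) -> c = 0; heap: [0-4 ALLOC][5-47 FREE]
Op 8: d = malloc(16) -> d = 5; heap: [0-4 ALLOC][5-20 ALLOC][21-47 FREE]
Op 9: e = malloc(4) -> e = 21; heap: [0-4 ALLOC][5-20 ALLOC][21-24 ALLOC][25-47 FREE]
Op 10: c = realloc(c, 13) -> c = 25; heap: [0-4 FREE][5-20 ALLOC][21-24 ALLOC][25-37 ALLOC][38-47 FREE]
Free blocks: [5 10] total_free=15 largest=10 -> 100*(15-10)/15 = 500/15 ≈ 33.333 -> rounds to 33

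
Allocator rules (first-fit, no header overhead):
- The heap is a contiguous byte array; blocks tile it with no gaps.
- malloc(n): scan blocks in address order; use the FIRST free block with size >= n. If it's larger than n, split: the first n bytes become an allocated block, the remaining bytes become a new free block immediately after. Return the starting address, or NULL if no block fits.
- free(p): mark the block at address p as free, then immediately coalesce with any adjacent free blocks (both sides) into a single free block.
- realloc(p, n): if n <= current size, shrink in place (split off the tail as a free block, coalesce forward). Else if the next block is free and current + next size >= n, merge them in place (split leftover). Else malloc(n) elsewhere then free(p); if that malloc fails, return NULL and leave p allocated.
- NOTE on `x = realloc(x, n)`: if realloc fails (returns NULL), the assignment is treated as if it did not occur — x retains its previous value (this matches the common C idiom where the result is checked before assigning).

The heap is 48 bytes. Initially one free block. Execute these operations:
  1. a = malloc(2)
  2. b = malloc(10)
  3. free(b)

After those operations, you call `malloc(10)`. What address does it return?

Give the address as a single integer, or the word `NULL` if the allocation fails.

Answer: 2

Derivation:
Op 1: a = malloc(2) -> a = 0; heap: [0-1 ALLOC][2-47 FREE]
Op 2: b = malloc(10) -> b = 2; heap: [0-1 ALLOC][2-11 ALLOC][12-47 FREE]
Op 3: free(b) -> (freed b); heap: [0-1 ALLOC][2-47 FREE]
malloc(10): first-fit scan over [0-1 ALLOC][2-47 FREE] -> 2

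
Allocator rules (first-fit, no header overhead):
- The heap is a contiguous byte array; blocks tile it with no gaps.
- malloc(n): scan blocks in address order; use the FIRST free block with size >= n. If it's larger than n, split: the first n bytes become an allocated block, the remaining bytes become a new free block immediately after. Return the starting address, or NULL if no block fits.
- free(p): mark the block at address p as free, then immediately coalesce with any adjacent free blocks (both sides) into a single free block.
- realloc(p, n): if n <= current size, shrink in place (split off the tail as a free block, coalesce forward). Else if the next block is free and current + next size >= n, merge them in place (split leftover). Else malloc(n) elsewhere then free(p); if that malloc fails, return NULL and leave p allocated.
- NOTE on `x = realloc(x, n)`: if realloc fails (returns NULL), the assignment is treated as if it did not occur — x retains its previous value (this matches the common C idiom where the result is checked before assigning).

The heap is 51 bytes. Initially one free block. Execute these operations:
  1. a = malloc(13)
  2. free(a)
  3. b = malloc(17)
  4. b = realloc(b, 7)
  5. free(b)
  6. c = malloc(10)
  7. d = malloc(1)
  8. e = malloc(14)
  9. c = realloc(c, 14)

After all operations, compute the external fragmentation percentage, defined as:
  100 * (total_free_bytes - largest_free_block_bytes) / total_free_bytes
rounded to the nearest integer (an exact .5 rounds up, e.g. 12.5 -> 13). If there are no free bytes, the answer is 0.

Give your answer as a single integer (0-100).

Answer: 45

Derivation:
Op 1: a = malloc(13) -> a = 0; heap: [0-12 ALLOC][13-50 FREE]
Op 2: free(a) -> (freed a); heap: [0-50 FREE]
Op 3: b = malloc(17) -> b = 0; heap: [0-16 ALLOC][17-50 FREE]
Op 4: b = realloc(b, 7) -> b = 0; heap: [0-6 ALLOC][7-50 FREE]
Op 5: free(b) -> (freed b); heap: [0-50 FREE]
Op 6: c = malloc(10) -> c = 0; heap: [0-9 ALLOC][10-50 FREE]
Op 7: d = malloc(1) -> d = 10; heap: [0-9 ALLOC][10-10 ALLOC][11-50 FREE]
Op 8: e = malloc(14) -> e = 11; heap: [0-9 ALLOC][10-10 ALLOC][11-24 ALLOC][25-50 FREE]
Op 9: c = realloc(c, 14) -> c = 25; heap: [0-9 FREE][10-10 ALLOC][11-24 ALLOC][25-38 ALLOC][39-50 FREE]
Free blocks: [10 12] total_free=22 largest=12 -> 100*(22-12)/22 = 1000/22 ≈ 45.455 -> rounds to 45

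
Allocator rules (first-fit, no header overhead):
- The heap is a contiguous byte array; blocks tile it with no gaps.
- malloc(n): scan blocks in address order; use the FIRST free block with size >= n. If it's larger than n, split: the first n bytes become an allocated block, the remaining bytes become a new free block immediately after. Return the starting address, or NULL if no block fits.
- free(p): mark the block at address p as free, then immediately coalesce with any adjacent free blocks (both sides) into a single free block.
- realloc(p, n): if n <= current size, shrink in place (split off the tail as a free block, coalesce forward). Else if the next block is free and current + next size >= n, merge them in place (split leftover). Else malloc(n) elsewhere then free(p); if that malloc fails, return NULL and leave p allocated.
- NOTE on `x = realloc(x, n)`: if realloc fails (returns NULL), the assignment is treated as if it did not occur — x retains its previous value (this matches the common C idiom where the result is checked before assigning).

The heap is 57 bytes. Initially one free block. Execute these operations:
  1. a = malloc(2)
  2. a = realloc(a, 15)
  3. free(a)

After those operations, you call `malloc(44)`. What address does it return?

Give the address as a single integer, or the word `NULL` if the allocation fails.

Answer: 0

Derivation:
Op 1: a = malloc(2) -> a = 0; heap: [0-1 ALLOC][2-56 FREE]
Op 2: a = realloc(a, 15) -> a = 0; heap: [0-14 ALLOC][15-56 FREE]
Op 3: free(a) -> (freed a); heap: [0-56 FREE]
malloc(44): first-fit scan over [0-56 FREE] -> 0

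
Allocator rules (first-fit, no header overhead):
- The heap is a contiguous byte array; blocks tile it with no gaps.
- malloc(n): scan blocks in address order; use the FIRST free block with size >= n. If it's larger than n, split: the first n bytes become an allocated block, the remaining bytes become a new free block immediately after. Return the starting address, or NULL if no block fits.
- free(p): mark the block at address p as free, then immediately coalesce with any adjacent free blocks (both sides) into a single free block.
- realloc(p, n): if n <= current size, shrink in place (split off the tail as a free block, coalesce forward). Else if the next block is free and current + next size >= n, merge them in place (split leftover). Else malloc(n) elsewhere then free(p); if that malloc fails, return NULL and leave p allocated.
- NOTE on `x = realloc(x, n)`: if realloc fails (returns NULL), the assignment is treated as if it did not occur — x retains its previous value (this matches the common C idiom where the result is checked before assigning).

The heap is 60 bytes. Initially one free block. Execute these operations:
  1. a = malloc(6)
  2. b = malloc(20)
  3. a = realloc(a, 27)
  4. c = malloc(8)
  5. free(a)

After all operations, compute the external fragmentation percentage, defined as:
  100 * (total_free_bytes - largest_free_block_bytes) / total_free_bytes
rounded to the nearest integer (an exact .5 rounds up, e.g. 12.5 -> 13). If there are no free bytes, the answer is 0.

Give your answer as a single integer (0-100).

Op 1: a = malloc(6) -> a = 0; heap: [0-5 ALLOC][6-59 FREE]
Op 2: b = malloc(20) -> b = 6; heap: [0-5 ALLOC][6-25 ALLOC][26-59 FREE]
Op 3: a = realloc(a, 27) -> a = 26; heap: [0-5 FREE][6-25 ALLOC][26-52 ALLOC][53-59 FREE]
Op 4: c = malloc(8) -> c = NULL; heap: [0-5 FREE][6-25 ALLOC][26-52 ALLOC][53-59 FREE]
Op 5: free(a) -> (freed a); heap: [0-5 FREE][6-25 ALLOC][26-59 FREE]
Free blocks: [6 34] total_free=40 largest=34 -> 100*(40-34)/40 = 600/40 = 15

Answer: 15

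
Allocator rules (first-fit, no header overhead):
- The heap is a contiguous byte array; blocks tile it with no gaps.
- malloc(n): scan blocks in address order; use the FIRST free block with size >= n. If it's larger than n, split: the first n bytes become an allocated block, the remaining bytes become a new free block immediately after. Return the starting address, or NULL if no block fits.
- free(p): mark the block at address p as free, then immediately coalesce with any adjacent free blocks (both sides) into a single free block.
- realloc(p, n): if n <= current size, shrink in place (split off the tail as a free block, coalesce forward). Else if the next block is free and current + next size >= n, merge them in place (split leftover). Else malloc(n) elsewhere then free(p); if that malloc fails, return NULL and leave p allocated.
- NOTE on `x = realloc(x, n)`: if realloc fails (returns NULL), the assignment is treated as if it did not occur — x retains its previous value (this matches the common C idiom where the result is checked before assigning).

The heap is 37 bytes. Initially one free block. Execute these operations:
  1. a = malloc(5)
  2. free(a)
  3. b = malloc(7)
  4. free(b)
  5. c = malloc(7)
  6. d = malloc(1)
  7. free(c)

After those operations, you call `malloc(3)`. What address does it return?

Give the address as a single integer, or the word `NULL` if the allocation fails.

Answer: 0

Derivation:
Op 1: a = malloc(5) -> a = 0; heap: [0-4 ALLOC][5-36 FREE]
Op 2: free(a) -> (freed a); heap: [0-36 FREE]
Op 3: b = malloc(7) -> b = 0; heap: [0-6 ALLOC][7-36 FREE]
Op 4: free(b) -> (freed b); heap: [0-36 FREE]
Op 5: c = malloc(7) -> c = 0; heap: [0-6 ALLOC][7-36 FREE]
Op 6: d = malloc(1) -> d = 7; heap: [0-6 ALLOC][7-7 ALLOC][8-36 FREE]
Op 7: free(c) -> (freed c); heap: [0-6 FREE][7-7 ALLOC][8-36 FREE]
malloc(3): first-fit scan over [0-6 FREE][7-7 ALLOC][8-36 FREE] -> 0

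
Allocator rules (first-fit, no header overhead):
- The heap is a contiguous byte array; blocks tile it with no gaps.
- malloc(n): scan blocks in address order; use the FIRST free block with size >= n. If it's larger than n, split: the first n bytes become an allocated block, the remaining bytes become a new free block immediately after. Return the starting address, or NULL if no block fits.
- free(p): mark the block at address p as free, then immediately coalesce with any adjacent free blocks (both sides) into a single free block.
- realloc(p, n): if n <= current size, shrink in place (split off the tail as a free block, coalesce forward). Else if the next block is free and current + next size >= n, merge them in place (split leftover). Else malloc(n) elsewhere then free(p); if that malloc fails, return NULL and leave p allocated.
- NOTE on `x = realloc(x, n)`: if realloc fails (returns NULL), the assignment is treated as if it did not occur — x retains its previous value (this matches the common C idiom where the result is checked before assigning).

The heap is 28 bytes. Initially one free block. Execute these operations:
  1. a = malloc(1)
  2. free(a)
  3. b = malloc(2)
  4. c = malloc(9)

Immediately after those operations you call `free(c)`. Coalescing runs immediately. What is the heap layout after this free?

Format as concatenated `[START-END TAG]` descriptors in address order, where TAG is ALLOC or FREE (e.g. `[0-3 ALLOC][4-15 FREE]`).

Op 1: a = malloc(1) -> a = 0; heap: [0-0 ALLOC][1-27 FREE]
Op 2: free(a) -> (freed a); heap: [0-27 FREE]
Op 3: b = malloc(2) -> b = 0; heap: [0-1 ALLOC][2-27 FREE]
Op 4: c = malloc(9) -> c = 2; heap: [0-1 ALLOC][2-10 ALLOC][11-27 FREE]
free(c): c = 2 -> block [2-10 ALLOC]; mark free, coalesce with adjacent free neighbors -> [0-1 ALLOC][2-27 FREE]

Answer: [0-1 ALLOC][2-27 FREE]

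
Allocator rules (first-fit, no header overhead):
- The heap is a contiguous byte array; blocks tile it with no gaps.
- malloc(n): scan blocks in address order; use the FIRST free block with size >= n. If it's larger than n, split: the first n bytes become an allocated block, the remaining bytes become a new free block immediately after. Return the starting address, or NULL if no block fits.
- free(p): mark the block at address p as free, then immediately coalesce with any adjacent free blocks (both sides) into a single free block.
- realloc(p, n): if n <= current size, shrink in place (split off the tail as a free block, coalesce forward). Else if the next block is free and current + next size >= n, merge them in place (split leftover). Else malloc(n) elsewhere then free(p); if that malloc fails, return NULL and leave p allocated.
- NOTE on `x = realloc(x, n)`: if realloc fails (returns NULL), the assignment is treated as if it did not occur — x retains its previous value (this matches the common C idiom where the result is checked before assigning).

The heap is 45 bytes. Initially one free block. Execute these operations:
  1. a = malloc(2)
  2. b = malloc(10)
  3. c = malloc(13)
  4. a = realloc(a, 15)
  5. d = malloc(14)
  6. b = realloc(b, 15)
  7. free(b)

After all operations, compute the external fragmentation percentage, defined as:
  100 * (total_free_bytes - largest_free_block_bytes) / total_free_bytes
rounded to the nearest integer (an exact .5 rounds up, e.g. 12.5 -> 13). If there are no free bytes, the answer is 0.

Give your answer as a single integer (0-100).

Answer: 29

Derivation:
Op 1: a = malloc(2) -> a = 0; heap: [0-1 ALLOC][2-44 FREE]
Op 2: b = malloc(10) -> b = 2; heap: [0-1 ALLOC][2-11 ALLOC][12-44 FREE]
Op 3: c = malloc(13) -> c = 12; heap: [0-1 ALLOC][2-11 ALLOC][12-24 ALLOC][25-44 FREE]
Op 4: a = realloc(a, 15) -> a = 25; heap: [0-1 FREE][2-11 ALLOC][12-24 ALLOC][25-39 ALLOC][40-44 FREE]
Op 5: d = malloc(14) -> d = NULL; heap: [0-1 FREE][2-11 ALLOC][12-24 ALLOC][25-39 ALLOC][40-44 FREE]
Op 6: b = realloc(b, 15) -> NULL (b unchanged); heap: [0-1 FREE][2-11 ALLOC][12-24 ALLOC][25-39 ALLOC][40-44 FREE]
Op 7: free(b) -> (freed b); heap: [0-11 FREE][12-24 ALLOC][25-39 ALLOC][40-44 FREE]
Free blocks: [12 5] total_free=17 largest=12 -> 100*(17-12)/17 = 500/17 ≈ 29.412 -> rounds to 29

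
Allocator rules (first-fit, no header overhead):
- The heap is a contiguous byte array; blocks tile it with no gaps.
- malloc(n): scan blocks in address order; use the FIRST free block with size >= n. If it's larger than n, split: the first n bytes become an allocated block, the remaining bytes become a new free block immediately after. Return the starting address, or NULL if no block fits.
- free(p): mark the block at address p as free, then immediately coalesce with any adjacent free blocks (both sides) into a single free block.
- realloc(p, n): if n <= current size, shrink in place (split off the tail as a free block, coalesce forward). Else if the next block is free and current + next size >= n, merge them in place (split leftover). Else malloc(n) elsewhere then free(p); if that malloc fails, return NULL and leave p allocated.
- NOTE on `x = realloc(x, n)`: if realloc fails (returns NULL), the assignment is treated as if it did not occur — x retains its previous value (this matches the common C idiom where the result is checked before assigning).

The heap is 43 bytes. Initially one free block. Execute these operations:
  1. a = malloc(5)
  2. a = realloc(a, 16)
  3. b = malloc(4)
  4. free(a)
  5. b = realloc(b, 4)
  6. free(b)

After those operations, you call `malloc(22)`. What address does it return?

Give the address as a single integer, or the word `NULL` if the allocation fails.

Op 1: a = malloc(5) -> a = 0; heap: [0-4 ALLOC][5-42 FREE]
Op 2: a = realloc(a, 16) -> a = 0; heap: [0-15 ALLOC][16-42 FREE]
Op 3: b = malloc(4) -> b = 16; heap: [0-15 ALLOC][16-19 ALLOC][20-42 FREE]
Op 4: free(a) -> (freed a); heap: [0-15 FREE][16-19 ALLOC][20-42 FREE]
Op 5: b = realloc(b, 4) -> b = 16; heap: [0-15 FREE][16-19 ALLOC][20-42 FREE]
Op 6: free(b) -> (freed b); heap: [0-42 FREE]
malloc(22): first-fit scan over [0-42 FREE] -> 0

Answer: 0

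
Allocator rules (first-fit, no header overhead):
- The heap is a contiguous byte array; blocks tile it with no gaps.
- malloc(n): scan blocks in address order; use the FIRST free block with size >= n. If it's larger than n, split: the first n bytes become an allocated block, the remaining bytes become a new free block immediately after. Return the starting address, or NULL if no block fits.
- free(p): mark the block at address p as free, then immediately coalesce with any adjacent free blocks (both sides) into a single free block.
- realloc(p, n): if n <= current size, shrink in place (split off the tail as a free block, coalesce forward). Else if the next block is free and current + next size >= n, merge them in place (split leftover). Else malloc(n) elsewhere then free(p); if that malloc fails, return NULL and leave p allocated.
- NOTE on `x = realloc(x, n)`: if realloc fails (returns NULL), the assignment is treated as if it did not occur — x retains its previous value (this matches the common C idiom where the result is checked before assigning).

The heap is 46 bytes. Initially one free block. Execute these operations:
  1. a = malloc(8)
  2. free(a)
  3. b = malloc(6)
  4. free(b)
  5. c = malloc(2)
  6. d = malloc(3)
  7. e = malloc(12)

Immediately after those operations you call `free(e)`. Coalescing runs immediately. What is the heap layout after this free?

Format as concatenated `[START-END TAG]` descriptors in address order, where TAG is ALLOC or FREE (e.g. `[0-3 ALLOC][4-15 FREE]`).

Op 1: a = malloc(8) -> a = 0; heap: [0-7 ALLOC][8-45 FREE]
Op 2: free(a) -> (freed a); heap: [0-45 FREE]
Op 3: b = malloc(6) -> b = 0; heap: [0-5 ALLOC][6-45 FREE]
Op 4: free(b) -> (freed b); heap: [0-45 FREE]
Op 5: c = malloc(2) -> c = 0; heap: [0-1 ALLOC][2-45 FREE]
Op 6: d = malloc(3) -> d = 2; heap: [0-1 ALLOC][2-4 ALLOC][5-45 FREE]
Op 7: e = malloc(12) -> e = 5; heap: [0-1 ALLOC][2-4 ALLOC][5-16 ALLOC][17-45 FREE]
free(e): e = 5 -> block [5-16 ALLOC]; mark free, coalesce with adjacent free neighbors -> [0-1 ALLOC][2-4 ALLOC][5-45 FREE]

Answer: [0-1 ALLOC][2-4 ALLOC][5-45 FREE]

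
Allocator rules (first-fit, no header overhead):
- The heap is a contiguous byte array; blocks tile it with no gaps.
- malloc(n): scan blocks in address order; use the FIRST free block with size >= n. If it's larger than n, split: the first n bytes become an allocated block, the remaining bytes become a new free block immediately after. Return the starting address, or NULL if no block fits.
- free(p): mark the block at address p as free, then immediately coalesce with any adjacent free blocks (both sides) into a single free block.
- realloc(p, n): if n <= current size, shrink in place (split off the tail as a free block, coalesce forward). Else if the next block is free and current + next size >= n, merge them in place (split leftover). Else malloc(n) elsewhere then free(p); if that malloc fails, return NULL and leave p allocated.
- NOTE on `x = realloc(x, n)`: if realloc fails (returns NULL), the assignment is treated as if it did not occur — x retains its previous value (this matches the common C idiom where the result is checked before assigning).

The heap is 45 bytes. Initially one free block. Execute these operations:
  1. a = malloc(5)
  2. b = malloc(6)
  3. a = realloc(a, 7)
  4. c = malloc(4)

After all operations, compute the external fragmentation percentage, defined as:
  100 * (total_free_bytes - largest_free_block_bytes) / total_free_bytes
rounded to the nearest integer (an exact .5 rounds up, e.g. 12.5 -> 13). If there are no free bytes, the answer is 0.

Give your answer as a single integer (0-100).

Answer: 4

Derivation:
Op 1: a = malloc(5) -> a = 0; heap: [0-4 ALLOC][5-44 FREE]
Op 2: b = malloc(6) -> b = 5; heap: [0-4 ALLOC][5-10 ALLOC][11-44 FREE]
Op 3: a = realloc(a, 7) -> a = 11; heap: [0-4 FREE][5-10 ALLOC][11-17 ALLOC][18-44 FREE]
Op 4: c = malloc(4) -> c = 0; heap: [0-3 ALLOC][4-4 FREE][5-10 ALLOC][11-17 ALLOC][18-44 FREE]
Free blocks: [1 27] total_free=28 largest=27 -> 100*(28-27)/28 = 100/28 ≈ 3.571 -> rounds to 4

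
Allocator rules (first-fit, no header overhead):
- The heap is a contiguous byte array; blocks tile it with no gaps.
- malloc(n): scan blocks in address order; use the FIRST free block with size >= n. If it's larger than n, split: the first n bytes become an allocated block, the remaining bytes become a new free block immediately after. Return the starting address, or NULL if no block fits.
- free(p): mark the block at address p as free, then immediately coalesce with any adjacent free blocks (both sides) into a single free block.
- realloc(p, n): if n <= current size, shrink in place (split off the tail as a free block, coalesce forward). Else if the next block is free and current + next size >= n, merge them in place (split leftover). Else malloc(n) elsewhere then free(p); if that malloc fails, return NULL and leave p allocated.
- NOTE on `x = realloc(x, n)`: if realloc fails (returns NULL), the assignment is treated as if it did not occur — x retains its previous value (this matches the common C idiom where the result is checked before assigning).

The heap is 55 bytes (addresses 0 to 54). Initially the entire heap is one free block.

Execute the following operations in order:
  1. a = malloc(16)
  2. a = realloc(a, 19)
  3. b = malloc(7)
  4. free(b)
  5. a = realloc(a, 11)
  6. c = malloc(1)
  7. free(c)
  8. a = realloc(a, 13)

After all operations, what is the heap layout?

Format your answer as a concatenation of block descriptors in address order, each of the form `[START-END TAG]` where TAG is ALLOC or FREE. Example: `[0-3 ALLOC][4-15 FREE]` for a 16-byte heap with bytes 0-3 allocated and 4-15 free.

Answer: [0-12 ALLOC][13-54 FREE]

Derivation:
Op 1: a = malloc(16) -> a = 0; heap: [0-15 ALLOC][16-54 FREE]
Op 2: a = realloc(a, 19) -> a = 0; heap: [0-18 ALLOC][19-54 FREE]
Op 3: b = malloc(7) -> b = 19; heap: [0-18 ALLOC][19-25 ALLOC][26-54 FREE]
Op 4: free(b) -> (freed b); heap: [0-18 ALLOC][19-54 FREE]
Op 5: a = realloc(a, 11) -> a = 0; heap: [0-10 ALLOC][11-54 FREE]
Op 6: c = malloc(1) -> c = 11; heap: [0-10 ALLOC][11-11 ALLOC][12-54 FREE]
Op 7: free(c) -> (freed c); heap: [0-10 ALLOC][11-54 FREE]
Op 8: a = realloc(a, 13) -> a = 0; heap: [0-12 ALLOC][13-54 FREE]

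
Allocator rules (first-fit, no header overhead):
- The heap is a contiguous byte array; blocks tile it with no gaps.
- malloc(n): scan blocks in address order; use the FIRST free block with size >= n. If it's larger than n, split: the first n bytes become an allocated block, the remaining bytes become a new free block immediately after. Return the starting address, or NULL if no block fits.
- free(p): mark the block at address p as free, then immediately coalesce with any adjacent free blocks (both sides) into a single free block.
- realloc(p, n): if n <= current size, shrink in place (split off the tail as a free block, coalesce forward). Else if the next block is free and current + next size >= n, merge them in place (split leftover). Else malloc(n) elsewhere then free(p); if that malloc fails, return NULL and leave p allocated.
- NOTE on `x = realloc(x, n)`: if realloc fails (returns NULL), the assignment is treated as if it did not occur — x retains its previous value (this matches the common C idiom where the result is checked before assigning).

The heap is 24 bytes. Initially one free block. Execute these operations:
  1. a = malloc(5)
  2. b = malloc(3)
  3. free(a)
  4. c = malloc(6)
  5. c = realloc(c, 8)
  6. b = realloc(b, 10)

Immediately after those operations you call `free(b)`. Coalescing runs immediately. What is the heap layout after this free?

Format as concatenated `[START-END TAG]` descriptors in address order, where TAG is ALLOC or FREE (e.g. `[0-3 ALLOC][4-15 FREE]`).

Op 1: a = malloc(5) -> a = 0; heap: [0-4 ALLOC][5-23 FREE]
Op 2: b = malloc(3) -> b = 5; heap: [0-4 ALLOC][5-7 ALLOC][8-23 FREE]
Op 3: free(a) -> (freed a); heap: [0-4 FREE][5-7 ALLOC][8-23 FREE]
Op 4: c = malloc(6) -> c = 8; heap: [0-4 FREE][5-7 ALLOC][8-13 ALLOC][14-23 FREE]
Op 5: c = realloc(c, 8) -> c = 8; heap: [0-4 FREE][5-7 ALLOC][8-15 ALLOC][16-23 FREE]
Op 6: b = realloc(b, 10) -> NULL (b unchanged); heap: [0-4 FREE][5-7 ALLOC][8-15 ALLOC][16-23 FREE]
free(b): b = 5 -> block [5-7 ALLOC]; mark free, coalesce with adjacent free neighbors -> [0-7 FREE][8-15 ALLOC][16-23 FREE]

Answer: [0-7 FREE][8-15 ALLOC][16-23 FREE]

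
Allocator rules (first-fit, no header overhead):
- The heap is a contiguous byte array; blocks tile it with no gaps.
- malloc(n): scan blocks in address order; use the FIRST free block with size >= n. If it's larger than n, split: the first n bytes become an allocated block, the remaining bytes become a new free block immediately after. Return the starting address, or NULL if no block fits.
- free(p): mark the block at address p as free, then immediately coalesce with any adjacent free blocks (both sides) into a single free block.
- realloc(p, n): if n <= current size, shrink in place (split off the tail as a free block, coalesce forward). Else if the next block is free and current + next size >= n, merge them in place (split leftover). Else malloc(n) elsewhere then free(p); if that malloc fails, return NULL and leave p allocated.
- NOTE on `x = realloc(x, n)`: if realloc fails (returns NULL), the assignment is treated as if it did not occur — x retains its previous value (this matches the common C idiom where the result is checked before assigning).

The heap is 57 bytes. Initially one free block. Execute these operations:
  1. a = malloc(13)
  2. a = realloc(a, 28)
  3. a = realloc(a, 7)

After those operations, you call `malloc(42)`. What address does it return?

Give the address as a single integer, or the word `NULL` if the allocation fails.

Op 1: a = malloc(13) -> a = 0; heap: [0-12 ALLOC][13-56 FREE]
Op 2: a = realloc(a, 28) -> a = 0; heap: [0-27 ALLOC][28-56 FREE]
Op 3: a = realloc(a, 7) -> a = 0; heap: [0-6 ALLOC][7-56 FREE]
malloc(42): first-fit scan over [0-6 ALLOC][7-56 FREE] -> 7

Answer: 7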